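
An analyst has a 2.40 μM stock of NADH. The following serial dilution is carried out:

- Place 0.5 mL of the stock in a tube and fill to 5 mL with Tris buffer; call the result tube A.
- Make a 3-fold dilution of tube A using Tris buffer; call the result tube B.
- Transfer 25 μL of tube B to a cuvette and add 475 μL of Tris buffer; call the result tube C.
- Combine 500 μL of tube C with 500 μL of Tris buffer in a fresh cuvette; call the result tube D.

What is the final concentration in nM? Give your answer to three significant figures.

Step 1: 0.5 mL brought to 5 mL → factor 5/0.5 = 10
Step 2: 3-fold → factor 3
Step 3: 25 μL + 475 μL = 500 μL total → factor 500/25 = 20
Step 4: 500 μL + 500 μL = 1000 μL total → factor 1000/500 = 2
Overall dilution factor = 10 × 3 × 20 × 2 = 1200
Final = 2.40 μM / 1200 = 0.002000 μM = 2.00 nM

2.00 nM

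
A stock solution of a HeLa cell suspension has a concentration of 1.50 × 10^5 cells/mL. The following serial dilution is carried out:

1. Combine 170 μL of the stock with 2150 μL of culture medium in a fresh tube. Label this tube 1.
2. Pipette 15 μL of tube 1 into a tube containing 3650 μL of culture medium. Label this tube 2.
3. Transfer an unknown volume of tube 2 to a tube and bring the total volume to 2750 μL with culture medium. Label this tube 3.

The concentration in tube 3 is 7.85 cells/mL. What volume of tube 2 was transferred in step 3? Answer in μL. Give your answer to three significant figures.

Step 1: 170 μL + 2150 μL = 2320 μL total → factor 2320/170 = 13.647
Step 2: 15 μL + 3650 μL = 3665 μL total → factor 3665/15 = 244.33
Step 3: v brought to 2750 μL → factor = 2750 μL/v
Product of known-step factors = 3334.4
Overall factor = 1.50 × 10^5 cells/mL / (7.85 cells/mL) = 19108
Step-3 factor = 19108 / 3334.4 = 5.7306
v = 2750 μL / 5.7306 = 480 μL

480 μL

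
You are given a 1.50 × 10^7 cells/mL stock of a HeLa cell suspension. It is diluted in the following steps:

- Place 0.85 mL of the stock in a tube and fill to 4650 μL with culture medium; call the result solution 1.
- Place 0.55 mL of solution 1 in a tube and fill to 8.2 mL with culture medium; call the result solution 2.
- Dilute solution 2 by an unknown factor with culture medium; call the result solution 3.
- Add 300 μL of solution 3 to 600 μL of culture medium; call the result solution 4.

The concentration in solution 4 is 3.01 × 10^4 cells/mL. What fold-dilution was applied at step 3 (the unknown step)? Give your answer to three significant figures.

Step 1: 0.85 mL brought to 4650 μL → factor 4.65/0.85 = 5.4706
Step 2: 0.55 mL brought to 8.2 mL → factor 8.2/0.55 = 14.909
Step 3: unknown factor x
Step 4: 300 μL + 600 μL = 900 μL total → factor 900/300 = 3
Product of known-step factors = 244.68
Overall factor = 1.50 × 10^7 cells/mL / (3.01 × 10^4 cells/mL) = 498.34
x = 498.34 / 244.68 = 2.04

2.04-fold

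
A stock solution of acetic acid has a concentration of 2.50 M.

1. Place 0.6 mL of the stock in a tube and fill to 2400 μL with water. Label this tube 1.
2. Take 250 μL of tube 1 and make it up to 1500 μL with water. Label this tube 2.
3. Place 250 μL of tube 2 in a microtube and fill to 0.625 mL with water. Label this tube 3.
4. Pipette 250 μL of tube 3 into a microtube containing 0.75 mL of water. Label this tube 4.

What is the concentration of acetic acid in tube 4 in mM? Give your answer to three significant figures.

10.4 mM

Step 1: 0.6 mL brought to 2400 μL → factor 2.4/0.6 = 4
Step 2: 250 μL brought to 1500 μL → factor 1500/250 = 6
Step 3: 250 μL brought to 0.625 mL → factor 625/250 = 2.5
Step 4: 250 μL + 0.75 mL = 1000 μL total → factor 1000/250 = 4
Overall dilution factor = 4 × 6 × 2.5 × 4 = 240
Final = 2.50 M / 240 = 0.01042 M = 10.4 mM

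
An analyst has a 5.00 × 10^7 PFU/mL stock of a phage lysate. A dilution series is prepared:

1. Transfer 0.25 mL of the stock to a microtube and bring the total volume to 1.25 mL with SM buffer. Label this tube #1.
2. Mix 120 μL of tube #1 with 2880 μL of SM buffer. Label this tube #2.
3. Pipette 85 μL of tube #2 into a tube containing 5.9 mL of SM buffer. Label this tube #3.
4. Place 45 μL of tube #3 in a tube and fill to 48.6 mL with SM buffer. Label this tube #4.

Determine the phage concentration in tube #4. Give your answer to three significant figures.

5.26 PFU/mL

Step 1: 0.25 mL brought to 1.25 mL → factor 1.25/0.25 = 5
Step 2: 120 μL + 2880 μL = 3000 μL total → factor 3000/120 = 25
Step 3: 85 μL + 5.9 mL = 5985 μL total → factor 5985/85 = 70.412
Step 4: 45 μL brought to 48.6 mL → factor 48600/45 = 1080
Overall dilution factor = 5 × 25 × 70.412 × 1080 = 9.5056 × 10^6
Final = 5.00 × 10^7 PFU/mL / 9.5056 × 10^6 = 5.26 PFU/mL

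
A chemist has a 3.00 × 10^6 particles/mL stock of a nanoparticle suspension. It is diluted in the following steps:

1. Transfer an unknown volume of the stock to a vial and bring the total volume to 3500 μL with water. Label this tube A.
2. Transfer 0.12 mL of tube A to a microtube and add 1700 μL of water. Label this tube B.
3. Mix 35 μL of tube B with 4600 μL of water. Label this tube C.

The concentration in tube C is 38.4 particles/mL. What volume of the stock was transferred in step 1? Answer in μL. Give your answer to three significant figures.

90.0 μL

Step 1: v brought to 3500 μL → factor = 3500 μL/v
Step 2: 0.12 mL + 1700 μL = 1.82 mL total → factor 1.82/0.12 = 15.167
Step 3: 35 μL + 4600 μL = 4635 μL total → factor 4635/35 = 132.43
Product of known-step factors = 2008.5
Overall factor = 3.00 × 10^6 particles/mL / (38.4 particles/mL) = 78125
Step-1 factor = 78125 / 2008.5 = 38.897
v = 3500 μL / 38.897 = 90.0 μL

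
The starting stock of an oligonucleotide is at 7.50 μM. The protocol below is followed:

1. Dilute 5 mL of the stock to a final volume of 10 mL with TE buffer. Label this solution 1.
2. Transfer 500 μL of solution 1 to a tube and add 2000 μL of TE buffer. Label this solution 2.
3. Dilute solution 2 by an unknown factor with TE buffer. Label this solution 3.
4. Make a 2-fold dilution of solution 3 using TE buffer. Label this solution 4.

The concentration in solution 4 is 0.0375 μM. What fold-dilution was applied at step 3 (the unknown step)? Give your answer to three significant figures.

Step 1: 5 mL brought to 10 mL → factor 10/5 = 2
Step 2: 500 μL + 2000 μL = 2500 μL total → factor 2500/500 = 5
Step 3: unknown factor x
Step 4: 2-fold → factor 2
Product of known-step factors = 20
Overall factor = 7.50 μM / (0.0375 μM) = 200
x = 200 / 20 = 10.0

10.0-fold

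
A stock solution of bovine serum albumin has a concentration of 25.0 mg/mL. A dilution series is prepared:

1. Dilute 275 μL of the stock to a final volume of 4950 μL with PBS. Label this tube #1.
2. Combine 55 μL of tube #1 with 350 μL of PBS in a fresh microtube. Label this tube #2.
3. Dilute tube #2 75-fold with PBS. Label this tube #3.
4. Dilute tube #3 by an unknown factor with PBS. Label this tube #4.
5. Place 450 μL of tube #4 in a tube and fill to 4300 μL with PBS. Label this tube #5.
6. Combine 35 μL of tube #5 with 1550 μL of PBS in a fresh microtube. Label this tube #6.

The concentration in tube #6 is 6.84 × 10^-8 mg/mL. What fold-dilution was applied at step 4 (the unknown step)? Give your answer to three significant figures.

Step 1: 275 μL brought to 4950 μL → factor 4950/275 = 18
Step 2: 55 μL + 350 μL = 405 μL total → factor 405/55 = 7.3636
Step 3: 75-fold → factor 75
Step 4: unknown factor x
Step 5: 450 μL brought to 4300 μL → factor 4300/450 = 9.5556
Step 6: 35 μL + 1550 μL = 1585 μL total → factor 1585/35 = 45.286
Product of known-step factors = 4.3017 × 10^6
Overall factor = 25.0 mg/mL / (6.84 × 10^-8 mg/mL) = 3.655 × 10^8
x = 3.655 × 10^8 / 4.3017 × 10^6 = 85.0

85.0-fold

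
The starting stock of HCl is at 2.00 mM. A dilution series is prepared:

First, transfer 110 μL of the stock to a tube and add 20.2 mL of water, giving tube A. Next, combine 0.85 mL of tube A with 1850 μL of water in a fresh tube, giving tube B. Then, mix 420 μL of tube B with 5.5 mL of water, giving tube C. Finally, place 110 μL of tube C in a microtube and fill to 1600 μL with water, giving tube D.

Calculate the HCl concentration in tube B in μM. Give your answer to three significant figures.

3.41 μM

Step 1: 110 μL + 20.2 mL = 20310 μL total → factor 20310/110 = 184.64
Step 2: 0.85 mL + 1850 μL = 2.7 mL total → factor 2.7/0.85 = 3.1765
Dilution factor through tube B = 184.64 × 3.1765 = 586.49
[tube B] = 2.00 mM / 586.49 = 0.003410 mM = 3.41 μM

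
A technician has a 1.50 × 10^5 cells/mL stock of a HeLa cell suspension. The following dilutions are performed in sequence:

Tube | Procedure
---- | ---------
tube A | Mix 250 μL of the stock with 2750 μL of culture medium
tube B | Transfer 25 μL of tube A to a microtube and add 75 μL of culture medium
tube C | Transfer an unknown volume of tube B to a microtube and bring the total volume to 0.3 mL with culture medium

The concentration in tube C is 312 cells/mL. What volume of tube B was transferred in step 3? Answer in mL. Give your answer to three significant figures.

Step 1: 250 μL + 2750 μL = 3000 μL total → factor 3000/250 = 12
Step 2: 25 μL + 75 μL = 100 μL total → factor 100/25 = 4
Step 3: v brought to 0.3 mL → factor = 0.3 mL/v
Product of known-step factors = 48
Overall factor = 1.50 × 10^5 cells/mL / (312 cells/mL) = 480.77
Step-3 factor = 480.77 / 48 = 10.016
v = 0.3 mL / 10.016 = 0.0300 mL

0.0300 mL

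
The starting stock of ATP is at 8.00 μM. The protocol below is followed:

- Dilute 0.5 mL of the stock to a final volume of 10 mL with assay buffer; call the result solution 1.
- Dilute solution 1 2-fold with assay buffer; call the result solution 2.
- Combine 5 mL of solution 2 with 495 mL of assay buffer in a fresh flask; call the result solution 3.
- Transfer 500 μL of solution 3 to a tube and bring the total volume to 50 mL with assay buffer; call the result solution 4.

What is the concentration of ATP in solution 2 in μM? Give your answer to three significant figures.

0.200 μM

Step 1: 0.5 mL brought to 10 mL → factor 10/0.5 = 20
Step 2: 2-fold → factor 2
Dilution factor through solution 2 = 20 × 2 = 40
[solution 2] = 8.00 μM / 40 = 0.200 μM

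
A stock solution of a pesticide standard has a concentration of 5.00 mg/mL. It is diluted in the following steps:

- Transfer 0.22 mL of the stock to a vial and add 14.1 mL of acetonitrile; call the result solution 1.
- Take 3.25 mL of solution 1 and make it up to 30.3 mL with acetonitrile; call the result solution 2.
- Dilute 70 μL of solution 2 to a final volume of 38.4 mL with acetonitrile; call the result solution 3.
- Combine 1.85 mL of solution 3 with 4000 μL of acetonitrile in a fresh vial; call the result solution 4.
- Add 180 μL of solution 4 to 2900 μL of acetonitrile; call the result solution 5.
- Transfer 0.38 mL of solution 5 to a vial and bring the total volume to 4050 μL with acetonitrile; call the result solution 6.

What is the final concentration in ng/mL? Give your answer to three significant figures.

Step 1: 0.22 mL + 14.1 mL = 14.32 mL total → factor 14.32/0.22 = 65.091
Step 2: 3.25 mL brought to 30.3 mL → factor 30.3/3.25 = 9.3231
Step 3: 70 μL brought to 38.4 mL → factor 38400/70 = 548.57
Step 4: 1.85 mL + 4000 μL = 5.85 mL total → factor 5.85/1.85 = 3.1622
Step 5: 180 μL + 2900 μL = 3080 μL total → factor 3080/180 = 17.111
Step 6: 0.38 mL brought to 4050 μL → factor 4.05/0.38 = 10.658
Overall dilution factor = 65.091 × 9.3231 × 548.57 × 3.1622 × 17.111 × 10.658 = 1.9198 × 10^8
Final = 5.00 mg/mL / 1.9198 × 10^8 = 2.604 × 10^-8 mg/mL = 0.0260 ng/mL

0.0260 ng/mL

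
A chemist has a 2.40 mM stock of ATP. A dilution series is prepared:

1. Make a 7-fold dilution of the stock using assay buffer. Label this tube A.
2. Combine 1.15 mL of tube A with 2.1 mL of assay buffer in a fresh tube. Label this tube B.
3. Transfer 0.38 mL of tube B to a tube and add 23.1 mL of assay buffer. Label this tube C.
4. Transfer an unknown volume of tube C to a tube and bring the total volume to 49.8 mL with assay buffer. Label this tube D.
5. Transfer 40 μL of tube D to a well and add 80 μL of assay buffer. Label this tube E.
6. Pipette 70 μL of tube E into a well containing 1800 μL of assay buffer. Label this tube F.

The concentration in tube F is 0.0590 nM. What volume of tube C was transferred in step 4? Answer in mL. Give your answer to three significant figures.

0.120 mL

Step 1: 7-fold → factor 7
Step 2: 1.15 mL + 2.1 mL = 3.25 mL total → factor 3.25/1.15 = 2.8261
Step 3: 0.38 mL + 23.1 mL = 23.48 mL total → factor 23.48/0.38 = 61.789
Step 4: v brought to 49.8 mL → factor = 49.8 mL/v
Step 5: 40 μL + 80 μL = 120 μL total → factor 120/40 = 3
Step 6: 70 μL + 1800 μL = 1870 μL total → factor 1870/70 = 26.714
Product of known-step factors = 97963
Overall factor = 2.40 mM / (0.0590 nM) = 4.0678 × 10^7
Step-4 factor = 4.0678 × 10^7 / 97963 = 415.24
v = 49.8 mL / 415.24 = 0.120 mL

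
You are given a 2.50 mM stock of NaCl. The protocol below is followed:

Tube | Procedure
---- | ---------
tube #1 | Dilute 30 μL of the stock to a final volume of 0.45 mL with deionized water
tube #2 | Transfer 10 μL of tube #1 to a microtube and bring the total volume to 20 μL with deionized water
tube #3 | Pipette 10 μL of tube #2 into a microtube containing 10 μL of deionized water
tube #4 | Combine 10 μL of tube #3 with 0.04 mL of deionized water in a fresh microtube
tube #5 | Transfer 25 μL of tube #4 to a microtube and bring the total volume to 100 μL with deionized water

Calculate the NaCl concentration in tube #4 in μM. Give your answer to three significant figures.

8.33 μM

Step 1: 30 μL brought to 0.45 mL → factor 450/30 = 15
Step 2: 10 μL brought to 20 μL → factor 20/10 = 2
Step 3: 10 μL + 10 μL = 20 μL total → factor 20/10 = 2
Step 4: 10 μL + 0.04 mL = 50 μL total → factor 50/10 = 5
Dilution factor through tube #4 = 15 × 2 × 2 × 5 = 300
[tube #4] = 2.50 mM / 300 = 0.008333 mM = 8.33 μM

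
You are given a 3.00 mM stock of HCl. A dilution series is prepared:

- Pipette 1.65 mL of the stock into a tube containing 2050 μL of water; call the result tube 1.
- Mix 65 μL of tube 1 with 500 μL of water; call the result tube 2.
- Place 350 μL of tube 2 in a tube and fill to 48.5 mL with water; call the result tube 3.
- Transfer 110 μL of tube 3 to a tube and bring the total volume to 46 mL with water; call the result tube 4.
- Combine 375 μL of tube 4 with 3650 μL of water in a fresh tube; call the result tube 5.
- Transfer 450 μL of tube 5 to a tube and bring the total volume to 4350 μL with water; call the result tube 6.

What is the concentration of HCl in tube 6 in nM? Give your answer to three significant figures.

Step 1: 1.65 mL + 2050 μL = 3.7 mL total → factor 3.7/1.65 = 2.2424
Step 2: 65 μL + 500 μL = 565 μL total → factor 565/65 = 8.6923
Step 3: 350 μL brought to 48.5 mL → factor 48500/350 = 138.57
Step 4: 110 μL brought to 46 mL → factor 46000/110 = 418.18
Step 5: 375 μL + 3650 μL = 4025 μL total → factor 4025/375 = 10.733
Step 6: 450 μL brought to 4350 μL → factor 4350/450 = 9.6667
Overall dilution factor = 2.2424 × 8.6923 × 138.57 × 418.18 × 10.733 × 9.6667 = 1.1719 × 10^8
Final = 3.00 mM / 1.1719 × 10^8 = 2.560 × 10^-8 mM = 0.0256 nM

0.0256 nM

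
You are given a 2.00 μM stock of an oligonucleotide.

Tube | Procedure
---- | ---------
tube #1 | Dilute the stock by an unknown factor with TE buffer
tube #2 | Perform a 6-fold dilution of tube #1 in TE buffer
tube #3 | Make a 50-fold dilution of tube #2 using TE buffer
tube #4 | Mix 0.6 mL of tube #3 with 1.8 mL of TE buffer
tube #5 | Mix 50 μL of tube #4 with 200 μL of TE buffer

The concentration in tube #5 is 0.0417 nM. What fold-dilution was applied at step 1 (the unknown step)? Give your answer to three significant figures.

7.99-fold

Step 1: unknown factor x
Step 2: 6-fold → factor 6
Step 3: 50-fold → factor 50
Step 4: 0.6 mL + 1.8 mL = 2.4 mL total → factor 2.4/0.6 = 4
Step 5: 50 μL + 200 μL = 250 μL total → factor 250/50 = 5
Product of known-step factors = 6000
Overall factor = 2.00 μM / (0.0417 nM) = 47962
x = 47962 / 6000 = 7.99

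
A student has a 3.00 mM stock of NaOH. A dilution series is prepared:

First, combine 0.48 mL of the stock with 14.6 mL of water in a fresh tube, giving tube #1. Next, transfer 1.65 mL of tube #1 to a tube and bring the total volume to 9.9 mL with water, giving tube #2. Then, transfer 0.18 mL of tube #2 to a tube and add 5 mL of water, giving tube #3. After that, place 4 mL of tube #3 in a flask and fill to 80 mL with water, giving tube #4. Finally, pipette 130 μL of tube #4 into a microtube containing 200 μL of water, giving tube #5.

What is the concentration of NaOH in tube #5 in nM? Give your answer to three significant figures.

10.9 nM

Step 1: 0.48 mL + 14.6 mL = 15.08 mL total → factor 15.08/0.48 = 31.417
Step 2: 1.65 mL brought to 9.9 mL → factor 9.9/1.65 = 6
Step 3: 0.18 mL + 5 mL = 5.18 mL total → factor 5.18/0.18 = 28.778
Step 4: 4 mL brought to 80 mL → factor 80/4 = 20
Step 5: 130 μL + 200 μL = 330 μL total → factor 330/130 = 2.5385
Overall dilution factor = 31.417 × 6 × 28.778 × 20 × 2.5385 = 2.754 × 10^5
Final = 3.00 mM / 2.754 × 10^5 = 1.089 × 10^-5 mM = 10.9 nM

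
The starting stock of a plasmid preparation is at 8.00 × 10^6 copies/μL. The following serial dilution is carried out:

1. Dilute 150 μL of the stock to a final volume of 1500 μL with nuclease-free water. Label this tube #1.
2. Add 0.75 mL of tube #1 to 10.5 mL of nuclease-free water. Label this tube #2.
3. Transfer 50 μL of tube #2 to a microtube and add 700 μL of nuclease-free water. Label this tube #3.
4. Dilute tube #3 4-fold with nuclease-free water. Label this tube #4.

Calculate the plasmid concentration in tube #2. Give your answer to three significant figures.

Step 1: 150 μL brought to 1500 μL → factor 1500/150 = 10
Step 2: 0.75 mL + 10.5 mL = 11.25 mL total → factor 11.25/0.75 = 15
Dilution factor through tube #2 = 10 × 15 = 150
[tube #2] = 8.00 × 10^6 copies/μL / 150 = 5.33 × 10^4 copies/μL

5.33 × 10^4 copies/μL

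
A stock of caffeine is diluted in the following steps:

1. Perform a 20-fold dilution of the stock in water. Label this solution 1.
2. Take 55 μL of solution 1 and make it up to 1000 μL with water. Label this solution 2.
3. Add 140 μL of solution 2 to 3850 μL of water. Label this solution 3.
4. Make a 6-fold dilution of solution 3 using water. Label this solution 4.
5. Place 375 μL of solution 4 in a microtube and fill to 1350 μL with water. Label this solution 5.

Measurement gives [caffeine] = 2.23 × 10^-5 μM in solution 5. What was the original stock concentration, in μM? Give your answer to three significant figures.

4.99 μM

Step 1: 20-fold → factor 20
Step 2: 55 μL brought to 1000 μL → factor 1000/55 = 18.182
Step 3: 140 μL + 3850 μL = 3990 μL total → factor 3990/140 = 28.5
Step 4: 6-fold → factor 6
Step 5: 375 μL brought to 1350 μL → factor 1350/375 = 3.6
Overall dilution factor = 20 × 18.182 × 28.5 × 6 × 3.6 = 2.2385 × 10^5
Stock = 2.23 × 10^-5 μM × 2.2385 × 10^5 = 4.99 μM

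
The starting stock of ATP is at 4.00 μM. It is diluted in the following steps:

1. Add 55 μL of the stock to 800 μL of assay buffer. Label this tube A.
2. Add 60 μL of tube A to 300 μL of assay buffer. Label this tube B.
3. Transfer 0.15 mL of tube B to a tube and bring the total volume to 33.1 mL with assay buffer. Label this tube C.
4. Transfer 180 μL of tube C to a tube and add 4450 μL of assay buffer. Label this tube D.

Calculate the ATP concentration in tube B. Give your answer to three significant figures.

0.0429 μM

Step 1: 55 μL + 800 μL = 855 μL total → factor 855/55 = 15.545
Step 2: 60 μL + 300 μL = 360 μL total → factor 360/60 = 6
Dilution factor through tube B = 15.545 × 6 = 93.273
[tube B] = 4.00 μM / 93.273 = 0.0429 μM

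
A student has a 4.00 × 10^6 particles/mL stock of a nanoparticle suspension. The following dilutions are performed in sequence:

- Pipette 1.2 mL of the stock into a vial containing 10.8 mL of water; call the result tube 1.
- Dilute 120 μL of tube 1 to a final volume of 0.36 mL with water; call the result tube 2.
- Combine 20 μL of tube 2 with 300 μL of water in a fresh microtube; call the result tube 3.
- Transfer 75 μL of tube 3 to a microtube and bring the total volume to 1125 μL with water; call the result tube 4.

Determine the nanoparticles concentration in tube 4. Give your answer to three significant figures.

Step 1: 1.2 mL + 10.8 mL = 12 mL total → factor 12/1.2 = 10
Step 2: 120 μL brought to 0.36 mL → factor 360/120 = 3
Step 3: 20 μL + 300 μL = 320 μL total → factor 320/20 = 16
Step 4: 75 μL brought to 1125 μL → factor 1125/75 = 15
Overall dilution factor = 10 × 3 × 16 × 15 = 7200
Final = 4.00 × 10^6 particles/mL / 7200 = 556 particles/mL

556 particles/mL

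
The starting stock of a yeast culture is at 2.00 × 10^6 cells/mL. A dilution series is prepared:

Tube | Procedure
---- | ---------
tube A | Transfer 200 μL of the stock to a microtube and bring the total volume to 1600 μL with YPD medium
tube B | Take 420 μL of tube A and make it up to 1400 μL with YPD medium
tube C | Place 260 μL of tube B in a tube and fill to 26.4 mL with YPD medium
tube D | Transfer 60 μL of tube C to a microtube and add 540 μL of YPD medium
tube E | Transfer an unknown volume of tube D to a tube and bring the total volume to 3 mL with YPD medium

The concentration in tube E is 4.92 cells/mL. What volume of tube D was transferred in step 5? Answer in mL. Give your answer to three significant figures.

0.200 mL

Step 1: 200 μL brought to 1600 μL → factor 1600/200 = 8
Step 2: 420 μL brought to 1400 μL → factor 1400/420 = 3.3333
Step 3: 260 μL brought to 26.4 mL → factor 26400/260 = 101.54
Step 4: 60 μL + 540 μL = 600 μL total → factor 600/60 = 10
Step 5: v brought to 3 mL → factor = 3 mL/v
Product of known-step factors = 27077
Overall factor = 2.00 × 10^6 cells/mL / (4.92 cells/mL) = 4.065 × 10^5
Step-5 factor = 4.065 × 10^5 / 27077 = 15.013
v = 3 mL / 15.013 = 0.200 mL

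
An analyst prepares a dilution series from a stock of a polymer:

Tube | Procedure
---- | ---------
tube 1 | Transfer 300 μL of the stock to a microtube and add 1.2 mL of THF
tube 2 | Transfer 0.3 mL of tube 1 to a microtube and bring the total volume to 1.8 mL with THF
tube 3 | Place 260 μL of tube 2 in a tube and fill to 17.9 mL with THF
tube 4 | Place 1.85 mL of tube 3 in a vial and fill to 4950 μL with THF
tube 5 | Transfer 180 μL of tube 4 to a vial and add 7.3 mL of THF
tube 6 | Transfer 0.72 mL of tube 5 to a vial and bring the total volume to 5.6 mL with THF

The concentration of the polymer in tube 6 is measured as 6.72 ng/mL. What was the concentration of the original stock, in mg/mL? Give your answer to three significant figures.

12.0 mg/mL

Step 1: 300 μL + 1.2 mL = 1500 μL total → factor 1500/300 = 5
Step 2: 0.3 mL brought to 1.8 mL → factor 1.8/0.3 = 6
Step 3: 260 μL brought to 17.9 mL → factor 17900/260 = 68.846
Step 4: 1.85 mL brought to 4950 μL → factor 4.95/1.85 = 2.6757
Step 5: 180 μL + 7.3 mL = 7480 μL total → factor 7480/180 = 41.556
Step 6: 0.72 mL brought to 5.6 mL → factor 5.6/0.72 = 7.7778
Overall dilution factor = 5 × 6 × 68.846 × 2.6757 × 41.556 × 7.7778 = 1.7862 × 10^6
Stock = 6.72 ng/mL × 1.7862 × 10^6 = 1.200 × 10^7 ng/mL = 12.0 mg/mL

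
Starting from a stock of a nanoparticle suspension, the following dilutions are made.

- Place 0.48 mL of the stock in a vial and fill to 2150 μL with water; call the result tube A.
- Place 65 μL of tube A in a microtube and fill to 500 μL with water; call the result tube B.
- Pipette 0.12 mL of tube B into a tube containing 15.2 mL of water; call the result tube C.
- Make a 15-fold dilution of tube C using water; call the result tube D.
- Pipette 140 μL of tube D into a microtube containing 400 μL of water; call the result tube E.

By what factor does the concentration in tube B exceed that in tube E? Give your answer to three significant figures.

7.39 × 10^3

Step 1: 0.48 mL brought to 2150 μL → factor 2.15/0.48 = 4.4792
Step 2: 65 μL brought to 500 μL → factor 500/65 = 7.6923
Step 3: 0.12 mL + 15.2 mL = 15.32 mL total → factor 15.32/0.12 = 127.67
Step 4: 15-fold → factor 15
Step 5: 140 μL + 400 μL = 540 μL total → factor 540/140 = 3.8571
Dilution factor to tube B = 34.455; to tube E = 2.545 × 10^5
[tube B]/[tube E] = (factor to tube E)/(factor to tube B) = 2.545 × 10^5/34.455 = 7.39 × 10^3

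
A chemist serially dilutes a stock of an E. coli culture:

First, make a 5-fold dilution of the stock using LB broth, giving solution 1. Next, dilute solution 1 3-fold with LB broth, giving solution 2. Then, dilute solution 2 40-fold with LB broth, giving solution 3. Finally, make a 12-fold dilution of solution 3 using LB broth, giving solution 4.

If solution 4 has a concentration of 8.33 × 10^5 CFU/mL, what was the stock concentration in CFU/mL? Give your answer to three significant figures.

6.00 × 10^9 CFU/mL

Step 1: 5-fold → factor 5
Step 2: 3-fold → factor 3
Step 3: 40-fold → factor 40
Step 4: 12-fold → factor 12
Overall dilution factor = 5 × 3 × 40 × 12 = 7200
Stock = 8.33 × 10^5 CFU/mL × 7200 = 6.00 × 10^9 CFU/mL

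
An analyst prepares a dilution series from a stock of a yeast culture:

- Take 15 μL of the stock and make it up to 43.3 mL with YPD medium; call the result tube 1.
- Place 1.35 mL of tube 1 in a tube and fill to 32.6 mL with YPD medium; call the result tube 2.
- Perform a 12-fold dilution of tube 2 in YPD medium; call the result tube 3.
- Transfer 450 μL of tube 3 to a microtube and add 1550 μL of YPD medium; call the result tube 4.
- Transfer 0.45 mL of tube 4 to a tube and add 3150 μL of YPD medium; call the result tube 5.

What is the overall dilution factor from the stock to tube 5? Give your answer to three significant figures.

Step 1: 15 μL brought to 43.3 mL → factor 43300/15 = 2886.7
Step 2: 1.35 mL brought to 32.6 mL → factor 32.6/1.35 = 24.148
Step 3: 12-fold → factor 12
Step 4: 450 μL + 1550 μL = 2000 μL total → factor 2000/450 = 4.4444
Step 5: 0.45 mL + 3150 μL = 3.6 mL total → factor 3.6/0.45 = 8
Overall dilution factor = 2886.7 × 24.148 × 12 × 4.4444 × 8 = 2.9742 × 10^7

2.97 × 10^7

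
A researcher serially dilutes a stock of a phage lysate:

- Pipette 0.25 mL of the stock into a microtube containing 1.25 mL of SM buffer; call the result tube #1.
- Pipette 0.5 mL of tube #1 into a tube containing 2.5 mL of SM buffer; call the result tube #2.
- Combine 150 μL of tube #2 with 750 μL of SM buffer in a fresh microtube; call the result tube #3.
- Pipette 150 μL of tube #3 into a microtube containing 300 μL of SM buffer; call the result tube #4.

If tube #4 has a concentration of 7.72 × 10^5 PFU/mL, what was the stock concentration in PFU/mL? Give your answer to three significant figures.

Step 1: 0.25 mL + 1.25 mL = 1.5 mL total → factor 1.5/0.25 = 6
Step 2: 0.5 mL + 2.5 mL = 3 mL total → factor 3/0.5 = 6
Step 3: 150 μL + 750 μL = 900 μL total → factor 900/150 = 6
Step 4: 150 μL + 300 μL = 450 μL total → factor 450/150 = 3
Overall dilution factor = 6 × 6 × 6 × 3 = 648
Stock = 7.72 × 10^5 PFU/mL × 648 = 5.00 × 10^8 PFU/mL

5.00 × 10^8 PFU/mL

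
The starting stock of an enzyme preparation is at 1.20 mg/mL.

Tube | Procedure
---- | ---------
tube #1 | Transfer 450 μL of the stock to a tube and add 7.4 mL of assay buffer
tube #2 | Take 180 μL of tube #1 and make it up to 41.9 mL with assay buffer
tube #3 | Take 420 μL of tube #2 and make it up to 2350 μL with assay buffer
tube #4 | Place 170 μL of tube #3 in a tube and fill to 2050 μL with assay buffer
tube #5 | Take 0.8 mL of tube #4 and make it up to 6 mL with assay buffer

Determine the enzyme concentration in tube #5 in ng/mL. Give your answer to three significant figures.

0.584 ng/mL

Step 1: 450 μL + 7.4 mL = 7850 μL total → factor 7850/450 = 17.444
Step 2: 180 μL brought to 41.9 mL → factor 41900/180 = 232.78
Step 3: 420 μL brought to 2350 μL → factor 2350/420 = 5.5952
Step 4: 170 μL brought to 2050 μL → factor 2050/170 = 12.059
Step 5: 0.8 mL brought to 6 mL → factor 6/0.8 = 7.5
Overall dilution factor = 17.444 × 232.78 × 5.5952 × 12.059 × 7.5 = 2.0549 × 10^6
Final = 1.20 mg/mL / 2.0549 × 10^6 = 5.840 × 10^-7 mg/mL = 0.584 ng/mL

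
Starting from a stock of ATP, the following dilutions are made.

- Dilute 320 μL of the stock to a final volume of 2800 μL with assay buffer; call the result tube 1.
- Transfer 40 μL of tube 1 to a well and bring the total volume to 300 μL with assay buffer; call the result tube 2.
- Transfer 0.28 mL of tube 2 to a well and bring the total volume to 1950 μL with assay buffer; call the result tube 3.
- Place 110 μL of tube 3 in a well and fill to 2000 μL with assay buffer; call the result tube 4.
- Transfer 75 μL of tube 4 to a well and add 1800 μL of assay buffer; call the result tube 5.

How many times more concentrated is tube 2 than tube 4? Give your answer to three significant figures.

127

Step 1: 320 μL brought to 2800 μL → factor 2800/320 = 8.75
Step 2: 40 μL brought to 300 μL → factor 300/40 = 7.5
Step 3: 0.28 mL brought to 1950 μL → factor 1.95/0.28 = 6.9643
Step 4: 110 μL brought to 2000 μL → factor 2000/110 = 18.182
Dilution factor to tube 2 = 65.625; to tube 4 = 8309.7
[tube 2]/[tube 4] = (factor to tube 4)/(factor to tube 2) = 8309.7/65.625 = 127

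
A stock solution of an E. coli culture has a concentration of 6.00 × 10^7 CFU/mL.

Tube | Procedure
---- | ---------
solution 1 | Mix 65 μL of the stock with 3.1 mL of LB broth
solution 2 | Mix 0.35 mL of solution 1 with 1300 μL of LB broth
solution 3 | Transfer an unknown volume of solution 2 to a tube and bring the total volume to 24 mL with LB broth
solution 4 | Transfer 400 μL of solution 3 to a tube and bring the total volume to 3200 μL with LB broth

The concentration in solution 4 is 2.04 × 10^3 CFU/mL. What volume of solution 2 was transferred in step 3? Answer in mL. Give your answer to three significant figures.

1.50 mL

Step 1: 65 μL + 3.1 mL = 3165 μL total → factor 3165/65 = 48.692
Step 2: 0.35 mL + 1300 μL = 1.65 mL total → factor 1.65/0.35 = 4.7143
Step 3: v brought to 24 mL → factor = 24 mL/v
Step 4: 400 μL brought to 3200 μL → factor 3200/400 = 8
Product of known-step factors = 1836.4
Overall factor = 6.00 × 10^7 CFU/mL / (2.04 × 10^3 CFU/mL) = 29412
Step-3 factor = 29412 / 1836.4 = 16.016
v = 24 mL / 16.016 = 1.50 mL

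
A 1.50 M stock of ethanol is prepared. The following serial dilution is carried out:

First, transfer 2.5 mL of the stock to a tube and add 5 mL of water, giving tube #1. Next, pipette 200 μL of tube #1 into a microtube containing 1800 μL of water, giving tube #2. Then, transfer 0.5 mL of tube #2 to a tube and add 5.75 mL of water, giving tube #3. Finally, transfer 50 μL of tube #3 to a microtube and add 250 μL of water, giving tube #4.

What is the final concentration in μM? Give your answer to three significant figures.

667 μM

Step 1: 2.5 mL + 5 mL = 7.5 mL total → factor 7.5/2.5 = 3
Step 2: 200 μL + 1800 μL = 2000 μL total → factor 2000/200 = 10
Step 3: 0.5 mL + 5.75 mL = 6.25 mL total → factor 6.25/0.5 = 12.5
Step 4: 50 μL + 250 μL = 300 μL total → factor 300/50 = 6
Overall dilution factor = 3 × 10 × 12.5 × 6 = 2250
Final = 1.50 M / 2250 = 0.0006667 M = 667 μM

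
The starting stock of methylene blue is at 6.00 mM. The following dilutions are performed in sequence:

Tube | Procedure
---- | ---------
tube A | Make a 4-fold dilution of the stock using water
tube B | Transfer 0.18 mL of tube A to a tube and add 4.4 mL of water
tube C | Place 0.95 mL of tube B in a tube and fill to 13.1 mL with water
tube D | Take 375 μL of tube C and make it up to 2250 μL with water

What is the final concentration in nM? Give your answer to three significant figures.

Step 1: 4-fold → factor 4
Step 2: 0.18 mL + 4.4 mL = 4.58 mL total → factor 4.58/0.18 = 25.444
Step 3: 0.95 mL brought to 13.1 mL → factor 13.1/0.95 = 13.789
Step 4: 375 μL brought to 2250 μL → factor 2250/375 = 6
Overall dilution factor = 4 × 25.444 × 13.789 × 6 = 8420.8
Final = 6.00 mM / 8420.8 = 0.0007125 mM = 713 nM

713 nM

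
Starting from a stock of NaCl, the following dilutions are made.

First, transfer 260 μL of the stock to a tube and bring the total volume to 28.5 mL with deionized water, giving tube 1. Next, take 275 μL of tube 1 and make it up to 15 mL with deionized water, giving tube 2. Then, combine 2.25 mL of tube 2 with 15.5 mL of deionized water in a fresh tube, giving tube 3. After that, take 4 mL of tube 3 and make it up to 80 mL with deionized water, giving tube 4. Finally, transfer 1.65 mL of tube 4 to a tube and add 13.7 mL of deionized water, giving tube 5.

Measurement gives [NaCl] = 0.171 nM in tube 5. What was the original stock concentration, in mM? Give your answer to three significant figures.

1.50 mM

Step 1: 260 μL brought to 28.5 mL → factor 28500/260 = 109.62
Step 2: 275 μL brought to 15 mL → factor 15000/275 = 54.545
Step 3: 2.25 mL + 15.5 mL = 17.75 mL total → factor 17.75/2.25 = 7.8889
Step 4: 4 mL brought to 80 mL → factor 80/4 = 20
Step 5: 1.65 mL + 13.7 mL = 15.35 mL total → factor 15.35/1.65 = 9.303
Overall dilution factor = 109.62 × 54.545 × 7.8889 × 20 × 9.303 = 8.7761 × 10^6
Stock = 0.171 nM × 8.7761 × 10^6 = 1.501 × 10^6 nM = 1.50 mM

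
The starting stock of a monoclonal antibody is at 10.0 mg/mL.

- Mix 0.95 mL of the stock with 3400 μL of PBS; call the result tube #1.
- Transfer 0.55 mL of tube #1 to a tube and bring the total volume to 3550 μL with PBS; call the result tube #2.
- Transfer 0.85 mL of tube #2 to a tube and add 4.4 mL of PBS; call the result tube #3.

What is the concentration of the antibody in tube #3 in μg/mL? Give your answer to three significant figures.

54.8 μg/mL

Step 1: 0.95 mL + 3400 μL = 4.35 mL total → factor 4.35/0.95 = 4.5789
Step 2: 0.55 mL brought to 3550 μL → factor 3.55/0.55 = 6.4545
Step 3: 0.85 mL + 4.4 mL = 5.25 mL total → factor 5.25/0.85 = 6.1765
Overall dilution factor = 4.5789 × 6.4545 × 6.1765 = 182.55
Final = 10.0 mg/mL / 182.55 = 0.05478 mg/mL = 54.8 μg/mL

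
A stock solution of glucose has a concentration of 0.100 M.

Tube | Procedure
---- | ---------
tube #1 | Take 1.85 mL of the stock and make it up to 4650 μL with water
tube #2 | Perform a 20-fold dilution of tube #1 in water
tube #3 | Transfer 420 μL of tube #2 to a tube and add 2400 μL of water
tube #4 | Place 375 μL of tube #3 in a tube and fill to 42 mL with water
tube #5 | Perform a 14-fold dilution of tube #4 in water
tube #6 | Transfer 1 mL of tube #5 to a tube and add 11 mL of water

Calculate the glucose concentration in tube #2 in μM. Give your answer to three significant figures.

1.99 × 10^3 μM

Step 1: 1.85 mL brought to 4650 μL → factor 4.65/1.85 = 2.5135
Step 2: 20-fold → factor 20
Dilution factor through tube #2 = 2.5135 × 20 = 50.27
[tube #2] = 0.100 M / 50.27 = 0.001989 M = 1.99 × 10^3 μM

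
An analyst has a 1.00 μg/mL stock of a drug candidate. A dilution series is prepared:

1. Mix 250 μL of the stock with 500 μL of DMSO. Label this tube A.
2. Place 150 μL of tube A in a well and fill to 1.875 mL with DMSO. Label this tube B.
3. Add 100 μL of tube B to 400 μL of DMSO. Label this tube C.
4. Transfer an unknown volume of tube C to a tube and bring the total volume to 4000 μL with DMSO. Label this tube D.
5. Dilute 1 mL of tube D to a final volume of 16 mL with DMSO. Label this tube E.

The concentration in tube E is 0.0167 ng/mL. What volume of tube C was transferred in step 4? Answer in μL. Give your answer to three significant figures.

Step 1: 250 μL + 500 μL = 750 μL total → factor 750/250 = 3
Step 2: 150 μL brought to 1.875 mL → factor 1875/150 = 12.5
Step 3: 100 μL + 400 μL = 500 μL total → factor 500/100 = 5
Step 4: v brought to 4000 μL → factor = 4000 μL/v
Step 5: 1 mL brought to 16 mL → factor 16/1 = 16
Product of known-step factors = 3000
Overall factor = 1.00 μg/mL / (0.0167 ng/mL) = 59880
Step-4 factor = 59880 / 3000 = 19.96
v = 4000 μL / 19.96 = 200 μL

200 μL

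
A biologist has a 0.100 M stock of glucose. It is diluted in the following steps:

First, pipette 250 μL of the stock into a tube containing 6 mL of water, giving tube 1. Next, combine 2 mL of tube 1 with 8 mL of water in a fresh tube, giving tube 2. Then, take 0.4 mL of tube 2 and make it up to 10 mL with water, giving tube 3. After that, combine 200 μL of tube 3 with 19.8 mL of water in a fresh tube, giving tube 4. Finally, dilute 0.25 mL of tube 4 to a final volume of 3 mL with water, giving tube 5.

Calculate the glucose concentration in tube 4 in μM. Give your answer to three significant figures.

0.320 μM

Step 1: 250 μL + 6 mL = 6250 μL total → factor 6250/250 = 25
Step 2: 2 mL + 8 mL = 10 mL total → factor 10/2 = 5
Step 3: 0.4 mL brought to 10 mL → factor 10/0.4 = 25
Step 4: 200 μL + 19.8 mL = 20000 μL total → factor 20000/200 = 100
Dilution factor through tube 4 = 25 × 5 × 25 × 100 = 3.125 × 10^5
[tube 4] = 0.100 M / 3.125 × 10^5 = 3.200 × 10^-7 M = 0.320 μM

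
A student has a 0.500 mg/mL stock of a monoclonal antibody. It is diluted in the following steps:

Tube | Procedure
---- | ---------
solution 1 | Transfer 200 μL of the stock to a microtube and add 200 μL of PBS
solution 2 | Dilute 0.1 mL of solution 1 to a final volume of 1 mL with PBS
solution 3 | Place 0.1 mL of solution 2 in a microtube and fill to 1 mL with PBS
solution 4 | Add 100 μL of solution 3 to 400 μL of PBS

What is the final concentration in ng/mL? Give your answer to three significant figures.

500 ng/mL

Step 1: 200 μL + 200 μL = 400 μL total → factor 400/200 = 2
Step 2: 0.1 mL brought to 1 mL → factor 1/0.1 = 10
Step 3: 0.1 mL brought to 1 mL → factor 1/0.1 = 10
Step 4: 100 μL + 400 μL = 500 μL total → factor 500/100 = 5
Overall dilution factor = 2 × 10 × 10 × 5 = 1000
Final = 0.500 mg/mL / 1000 = 0.0005000 mg/mL = 500 ng/mL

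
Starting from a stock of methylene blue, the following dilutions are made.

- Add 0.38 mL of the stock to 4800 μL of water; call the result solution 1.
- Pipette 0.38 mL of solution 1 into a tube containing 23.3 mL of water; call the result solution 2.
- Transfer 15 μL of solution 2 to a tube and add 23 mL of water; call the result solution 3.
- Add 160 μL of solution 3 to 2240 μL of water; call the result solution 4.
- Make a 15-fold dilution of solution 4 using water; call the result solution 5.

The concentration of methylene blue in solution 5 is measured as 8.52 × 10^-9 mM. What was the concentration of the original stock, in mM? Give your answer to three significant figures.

2.50 mM

Step 1: 0.38 mL + 4800 μL = 5.18 mL total → factor 5.18/0.38 = 13.632
Step 2: 0.38 mL + 23.3 mL = 23.68 mL total → factor 23.68/0.38 = 62.316
Step 3: 15 μL + 23 mL = 23015 μL total → factor 23015/15 = 1534.3
Step 4: 160 μL + 2240 μL = 2400 μL total → factor 2400/160 = 15
Step 5: 15-fold → factor 15
Overall dilution factor = 13.632 × 62.316 × 1534.3 × 15 × 15 = 2.9326 × 10^8
Stock = 8.52 × 10^-9 mM × 2.9326 × 10^8 = 2.50 mM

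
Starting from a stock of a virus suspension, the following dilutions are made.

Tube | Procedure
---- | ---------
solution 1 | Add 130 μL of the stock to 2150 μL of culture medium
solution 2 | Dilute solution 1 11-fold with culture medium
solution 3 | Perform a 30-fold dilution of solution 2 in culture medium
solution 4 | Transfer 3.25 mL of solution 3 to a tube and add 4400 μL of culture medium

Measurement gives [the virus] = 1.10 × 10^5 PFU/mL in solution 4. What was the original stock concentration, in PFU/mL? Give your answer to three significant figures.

Step 1: 130 μL + 2150 μL = 2280 μL total → factor 2280/130 = 17.538
Step 2: 11-fold → factor 11
Step 3: 30-fold → factor 30
Step 4: 3.25 mL + 4400 μL = 7.65 mL total → factor 7.65/3.25 = 2.3538
Overall dilution factor = 17.538 × 11 × 30 × 2.3538 = 13623
Stock = 1.10 × 10^5 PFU/mL × 13623 = 1.50 × 10^9 PFU/mL

1.50 × 10^9 PFU/mL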